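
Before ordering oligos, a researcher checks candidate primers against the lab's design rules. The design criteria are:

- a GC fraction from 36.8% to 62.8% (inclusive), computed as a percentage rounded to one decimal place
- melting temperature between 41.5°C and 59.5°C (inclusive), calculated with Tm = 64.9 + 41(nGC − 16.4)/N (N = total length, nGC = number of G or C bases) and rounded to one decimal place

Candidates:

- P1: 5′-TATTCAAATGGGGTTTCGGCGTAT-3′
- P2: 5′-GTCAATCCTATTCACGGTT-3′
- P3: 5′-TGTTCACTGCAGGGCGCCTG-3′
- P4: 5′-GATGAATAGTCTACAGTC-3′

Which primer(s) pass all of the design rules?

P1, P2 and P4.

P1 (24 nt, A=5 T=9 G=7 C=3): GC 10/24 = 41.7% ✓; Tm = 64.9 + 41·(10 − 16.4)/24 = 54.0°C ✓ — passes.
P2 (19 nt, A=4 T=7 G=3 C=5): GC 8/19 = 42.1% ✓; Tm = 64.9 + 41·(8 − 16.4)/19 = 46.8°C ✓ — passes.
P3 (20 nt, A=2 T=5 G=7 C=6): GC 13/20 = 65.0%, outside 36.8–62.8% ✗; Tm = 64.9 + 41·(13 − 16.4)/20 = 57.9°C ✓ — fails.
P4 (18 nt, A=6 T=5 G=4 C=3): GC 7/18 = 38.9% ✓; Tm = 64.9 + 41·(7 − 16.4)/18 = 43.5°C ✓ — passes.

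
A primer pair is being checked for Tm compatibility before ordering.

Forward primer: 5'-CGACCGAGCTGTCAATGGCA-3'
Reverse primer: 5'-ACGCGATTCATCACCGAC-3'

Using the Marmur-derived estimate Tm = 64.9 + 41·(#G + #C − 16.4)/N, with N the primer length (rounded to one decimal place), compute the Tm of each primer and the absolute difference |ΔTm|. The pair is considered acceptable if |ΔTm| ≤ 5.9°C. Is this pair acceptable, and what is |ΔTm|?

Forward: G+C = 12, N = 20 → Tm = 64.9 + 41·(12 − 16.4)/20 = 55.9°C.
Reverse: G+C = 10, N = 18 → Tm = 64.9 + 41·(10 − 16.4)/18 = 50.3°C.
|ΔTm| = |55.9 − 50.3| = 5.6°C, ≤ 5.9°C.

|ΔTm| = 5.6°C; the pair is acceptable.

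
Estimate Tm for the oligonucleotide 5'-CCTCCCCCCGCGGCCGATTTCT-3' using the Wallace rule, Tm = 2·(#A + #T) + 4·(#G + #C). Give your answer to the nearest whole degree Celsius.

76°C

Base counts: A=1, T=5, G=4, C=12 (length 22).
Tm = 2·(1+5) + 4·(4+12) = 2·6 + 4·16 = 12 + 64 = 76°C.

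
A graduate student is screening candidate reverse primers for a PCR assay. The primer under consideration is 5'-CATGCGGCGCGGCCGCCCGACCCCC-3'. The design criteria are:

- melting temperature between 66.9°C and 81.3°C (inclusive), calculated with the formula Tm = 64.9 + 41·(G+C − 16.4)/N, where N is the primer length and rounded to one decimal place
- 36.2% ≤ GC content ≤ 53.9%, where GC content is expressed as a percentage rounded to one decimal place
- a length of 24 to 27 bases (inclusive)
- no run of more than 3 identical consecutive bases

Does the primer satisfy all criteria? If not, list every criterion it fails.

Fails: GC content, homopolymer run.

Base counts: A=2, T=1, G=8, C=14 (length 25).
Tm: Tm = 64.9 + 41·(22 − 16.4)/25 = 74.1°C ✓
GC content: GC 22/25 = 88.0%, outside 36.2–53.9% ✗
length: length 25 ✓
homopolymer run: longest run = 5, exceeds 3 ✗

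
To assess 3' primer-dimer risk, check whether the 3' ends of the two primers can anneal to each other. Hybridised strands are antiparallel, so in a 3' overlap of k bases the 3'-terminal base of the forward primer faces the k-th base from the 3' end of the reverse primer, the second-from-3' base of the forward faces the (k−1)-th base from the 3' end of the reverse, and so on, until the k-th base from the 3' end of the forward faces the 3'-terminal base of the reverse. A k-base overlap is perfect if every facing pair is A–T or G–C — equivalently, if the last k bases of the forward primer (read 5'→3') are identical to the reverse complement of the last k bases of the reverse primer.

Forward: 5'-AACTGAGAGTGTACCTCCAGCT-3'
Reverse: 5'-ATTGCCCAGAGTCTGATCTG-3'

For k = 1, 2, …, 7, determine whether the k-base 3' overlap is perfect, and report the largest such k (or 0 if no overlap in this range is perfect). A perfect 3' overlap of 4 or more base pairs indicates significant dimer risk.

Longest perfect overlap: 0 complementary base pairs; below the dimer-risk threshold (threshold 4).

Last 7 bases (5'→3') — forward …TCCAGCT, reverse …TGATCTG.
Reverse complement of the reverse primer's last 7 bases: CAGATCA; its first k bases are the reverse complement of the reverse primer's last k bases, so a perfect k-base overlap needs the forward primer's last k bases to equal them.
Comparing (forward last k vs required): k=1: T vs C ✗; k=2: CT vs CA ✗; k=3: GCT vs CAG ✗; k=4: AGCT vs CAGA ✗; k=5: CAGCT vs CAGAT ✗; k=6: CCAGCT vs CAGATC ✗; k=7: TCCAGCT vs CAGATCA ✗.
No overlap length from 1 to 7 is perfect, so the longest perfect 3' overlap is 0.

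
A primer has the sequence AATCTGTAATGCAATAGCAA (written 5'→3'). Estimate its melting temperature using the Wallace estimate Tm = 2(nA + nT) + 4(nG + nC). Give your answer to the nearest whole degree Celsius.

Base counts: A=9, T=5, G=3, C=3 (length 20).
Tm = 2·(9+5) + 4·(3+3) = 2·14 + 4·6 = 28 + 24 = 52°C.

52°C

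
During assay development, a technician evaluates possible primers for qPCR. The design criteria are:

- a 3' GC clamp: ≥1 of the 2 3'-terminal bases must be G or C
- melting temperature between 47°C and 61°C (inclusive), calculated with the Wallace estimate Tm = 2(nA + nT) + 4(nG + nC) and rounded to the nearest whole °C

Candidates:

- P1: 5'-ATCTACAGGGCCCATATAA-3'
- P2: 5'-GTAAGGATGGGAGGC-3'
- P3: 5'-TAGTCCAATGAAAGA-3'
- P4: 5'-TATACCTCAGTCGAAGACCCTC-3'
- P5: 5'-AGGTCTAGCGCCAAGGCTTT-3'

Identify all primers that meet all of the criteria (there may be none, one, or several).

P1 (19 nt, A=7 T=4 G=3 C=5): 3' end AA has 0 G/C, need ≥1 ✗; Tm = 2·11 + 4·8 = 54°C ✓ — fails.
P2 (15 nt, A=4 T=2 G=8 C=1): 3' end GC has 2 G/C ✓; Tm = 2·6 + 4·9 = 48°C ✓ — passes.
P3 (15 nt, A=7 T=3 G=3 C=2): 3' end GA has 1 G/C ✓; Tm = 2·10 + 4·5 = 40°C, outside 47–61°C ✗ — fails.
P4 (22 nt, A=6 T=5 G=3 C=8): 3' end TC has 1 G/C ✓; Tm = 2·11 + 4·11 = 66°C, outside 47–61°C ✗ — fails.
P5 (20 nt, A=4 T=5 G=6 C=5): 3' end TT has 0 G/C, need ≥1 ✗; Tm = 2·9 + 4·11 = 62°C, outside 47–61°C ✗ — fails.

P2 only.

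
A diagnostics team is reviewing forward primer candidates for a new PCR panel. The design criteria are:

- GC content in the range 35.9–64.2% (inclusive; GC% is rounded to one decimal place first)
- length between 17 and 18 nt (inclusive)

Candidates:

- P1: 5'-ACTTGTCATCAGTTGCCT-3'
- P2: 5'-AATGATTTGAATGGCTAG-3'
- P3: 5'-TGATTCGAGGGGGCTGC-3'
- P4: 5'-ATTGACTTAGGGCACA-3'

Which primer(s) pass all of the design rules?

P1 (18 nt, A=3 T=7 G=3 C=5): GC 8/18 = 44.4% ✓; length 18 ✓ — passes.
P2 (18 nt, A=6 T=6 G=5 C=1): GC 6/18 = 33.3%, outside 35.9–64.2% ✗; length 18 ✓ — fails.
P3 (17 nt, A=2 T=4 G=8 C=3): GC 11/17 = 64.7%, outside 35.9–64.2% ✗; length 17 ✓ — fails.
P4 (16 nt, A=5 T=4 G=4 C=3): GC 7/16 = 43.8% ✓; length 16, outside 17–18 ✗ — fails.

P1 only.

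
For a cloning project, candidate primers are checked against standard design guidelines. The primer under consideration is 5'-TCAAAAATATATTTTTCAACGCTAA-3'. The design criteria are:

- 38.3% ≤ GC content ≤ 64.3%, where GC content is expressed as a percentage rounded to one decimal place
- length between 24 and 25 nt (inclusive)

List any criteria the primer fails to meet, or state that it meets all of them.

Fails: GC content.

Base counts: A=11, T=9, G=1, C=4 (length 25).
GC content: GC 5/25 = 20.0%, outside 38.3–64.3% ✗
length: length 25 ✓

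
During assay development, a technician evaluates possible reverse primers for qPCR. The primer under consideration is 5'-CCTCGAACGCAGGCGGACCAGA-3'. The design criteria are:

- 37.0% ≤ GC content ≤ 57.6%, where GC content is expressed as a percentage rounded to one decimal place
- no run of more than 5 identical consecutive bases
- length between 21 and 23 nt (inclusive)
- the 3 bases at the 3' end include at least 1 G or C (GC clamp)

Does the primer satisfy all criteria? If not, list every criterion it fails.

Base counts: A=6, T=1, G=7, C=8 (length 22).
GC content: GC 15/22 = 68.2%, outside 37.0–57.6% ✗
homopolymer run: longest run = 2 ✓
length: length 22 ✓
GC clamp: 3' end AGA has 1 G/C ✓

Fails: GC content.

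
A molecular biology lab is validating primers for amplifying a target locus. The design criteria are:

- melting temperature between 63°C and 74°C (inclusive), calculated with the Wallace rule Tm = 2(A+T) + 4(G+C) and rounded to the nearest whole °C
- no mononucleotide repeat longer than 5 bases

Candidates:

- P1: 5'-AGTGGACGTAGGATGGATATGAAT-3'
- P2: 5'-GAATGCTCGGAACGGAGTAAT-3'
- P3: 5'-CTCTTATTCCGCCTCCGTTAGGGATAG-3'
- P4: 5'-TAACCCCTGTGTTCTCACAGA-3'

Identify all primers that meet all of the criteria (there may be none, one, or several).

P1 only.

P1 (24 nt, A=8 T=6 G=9 C=1): Tm = 2·14 + 4·10 = 68°C ✓; longest run = 2 ✓ — passes.
P2 (21 nt, A=7 T=4 G=7 C=3): Tm = 2·11 + 4·10 = 62°C, outside 63–74°C ✗; longest run = 2 ✓ — fails.
P3 (27 nt, A=4 T=9 G=6 C=8): Tm = 2·13 + 4·14 = 82°C, outside 63–74°C ✗; longest run = 3 ✓ — fails.
P4 (21 nt, A=5 T=6 G=3 C=7): Tm = 2·11 + 4·10 = 62°C, outside 63–74°C ✗; longest run = 4 ✓ — fails.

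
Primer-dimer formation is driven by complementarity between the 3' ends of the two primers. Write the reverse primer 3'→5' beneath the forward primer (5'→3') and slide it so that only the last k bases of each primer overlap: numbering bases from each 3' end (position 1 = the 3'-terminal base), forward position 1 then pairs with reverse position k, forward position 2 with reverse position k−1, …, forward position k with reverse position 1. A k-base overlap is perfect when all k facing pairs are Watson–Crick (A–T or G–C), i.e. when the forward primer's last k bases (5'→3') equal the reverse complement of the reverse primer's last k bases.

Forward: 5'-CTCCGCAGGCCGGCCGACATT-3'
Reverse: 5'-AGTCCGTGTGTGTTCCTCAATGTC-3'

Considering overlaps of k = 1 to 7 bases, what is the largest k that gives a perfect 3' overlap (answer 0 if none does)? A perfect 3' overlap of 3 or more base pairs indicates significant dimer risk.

Last 7 bases (5'→3') — forward …CGACATT, reverse …CAATGTC.
Reverse complement of the reverse primer's last 7 bases: GACATTG; its first k bases are the reverse complement of the reverse primer's last k bases, so a perfect k-base overlap needs the forward primer's last k bases to equal them.
Comparing (forward last k vs required): k=1: T vs G ✗; k=2: TT vs GA ✗; k=3: ATT vs GAC ✗; k=4: CATT vs GACA ✗; k=5: ACATT vs GACAT ✗; k=6: GACATT vs GACATT ✓; k=7: CGACATT vs GACATTG ✗.
Only k = 6 is perfect, so the longest perfect 3' overlap is 6.

Longest perfect overlap: 6 complementary base pairs; significant dimer risk (threshold 3).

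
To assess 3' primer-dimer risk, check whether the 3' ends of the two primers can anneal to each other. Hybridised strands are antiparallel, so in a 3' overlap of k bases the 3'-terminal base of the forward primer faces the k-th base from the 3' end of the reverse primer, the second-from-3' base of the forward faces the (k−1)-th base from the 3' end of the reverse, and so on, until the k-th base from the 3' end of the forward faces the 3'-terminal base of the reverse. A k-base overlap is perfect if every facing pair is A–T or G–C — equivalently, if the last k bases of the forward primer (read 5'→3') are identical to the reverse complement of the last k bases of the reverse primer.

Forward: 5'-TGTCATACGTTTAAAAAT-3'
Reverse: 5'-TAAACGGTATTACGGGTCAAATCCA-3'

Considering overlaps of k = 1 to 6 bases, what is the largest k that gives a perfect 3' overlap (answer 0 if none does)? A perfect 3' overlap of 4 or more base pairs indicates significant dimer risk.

Longest perfect overlap: 1 complementary base pair; below the dimer-risk threshold (threshold 4).

Last 6 bases (5'→3') — forward …AAAAAT, reverse …AATCCA.
Reverse complement of the reverse primer's last 6 bases: TGGATT; its first k bases are the reverse complement of the reverse primer's last k bases, so a perfect k-base overlap needs the forward primer's last k bases to equal them.
Comparing (forward last k vs required): k=1: T vs T ✓; k=2: AT vs TG ✗; k=3: AAT vs TGG ✗; k=4: AAAT vs TGGA ✗; k=5: AAAAT vs TGGAT ✗; k=6: AAAAAT vs TGGATT ✗.
Only k = 1 is perfect, so the longest perfect 3' overlap is 1.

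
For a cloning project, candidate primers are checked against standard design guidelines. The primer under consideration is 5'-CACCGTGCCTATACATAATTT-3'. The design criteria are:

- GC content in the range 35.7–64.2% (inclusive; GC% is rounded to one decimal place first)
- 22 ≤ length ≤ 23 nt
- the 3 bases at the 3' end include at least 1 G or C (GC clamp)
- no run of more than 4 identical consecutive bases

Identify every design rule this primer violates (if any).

Base counts: A=6, T=7, G=2, C=6 (length 21).
GC content: GC 8/21 = 38.1% ✓
length: length 21, outside 22–23 ✗
GC clamp: 3' end TTT has 0 G/C, need ≥1 ✗
homopolymer run: longest run = 3 ✓

Fails: length, GC clamp.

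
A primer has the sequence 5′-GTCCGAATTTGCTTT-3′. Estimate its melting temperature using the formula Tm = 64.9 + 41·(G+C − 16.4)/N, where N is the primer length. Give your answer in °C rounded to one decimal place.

Base counts: A=2, T=7, G=3, C=3; G+C = 6, N = 15.
Tm = 64.9 + 41·(6 − 16.4)/15 = 64.9 + -426.40/15 = 36.5°C.

36.5°C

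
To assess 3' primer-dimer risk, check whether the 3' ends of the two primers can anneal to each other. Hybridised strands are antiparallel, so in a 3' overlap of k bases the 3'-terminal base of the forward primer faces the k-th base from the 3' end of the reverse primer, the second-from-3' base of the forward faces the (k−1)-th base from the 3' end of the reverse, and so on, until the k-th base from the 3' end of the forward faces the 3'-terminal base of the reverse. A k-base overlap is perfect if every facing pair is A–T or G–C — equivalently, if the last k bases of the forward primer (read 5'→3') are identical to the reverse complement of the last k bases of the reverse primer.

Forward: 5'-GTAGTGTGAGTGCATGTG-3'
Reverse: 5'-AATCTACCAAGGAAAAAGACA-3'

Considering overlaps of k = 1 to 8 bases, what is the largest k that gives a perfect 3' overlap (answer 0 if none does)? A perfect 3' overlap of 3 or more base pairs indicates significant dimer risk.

Last 8 bases (5'→3') — forward …TGCATGTG, reverse …AAAAGACA.
Reverse complement of the reverse primer's last 8 bases: TGTCTTTT; its first k bases are the reverse complement of the reverse primer's last k bases, so a perfect k-base overlap needs the forward primer's last k bases to equal them.
Comparing (forward last k vs required): k=1: G vs T ✗; k=2: TG vs TG ✓; k=3: GTG vs TGT ✗; k=4: TGTG vs TGTC ✗; k=5: ATGTG vs TGTCT ✗; k=6: CATGTG vs TGTCTT ✗; k=7: GCATGTG vs TGTCTTT ✗; k=8: TGCATGTG vs TGTCTTTT ✗.
Only k = 2 is perfect, so the longest perfect 3' overlap is 2.

Longest perfect overlap: 2 complementary base pairs; below the dimer-risk threshold (threshold 3).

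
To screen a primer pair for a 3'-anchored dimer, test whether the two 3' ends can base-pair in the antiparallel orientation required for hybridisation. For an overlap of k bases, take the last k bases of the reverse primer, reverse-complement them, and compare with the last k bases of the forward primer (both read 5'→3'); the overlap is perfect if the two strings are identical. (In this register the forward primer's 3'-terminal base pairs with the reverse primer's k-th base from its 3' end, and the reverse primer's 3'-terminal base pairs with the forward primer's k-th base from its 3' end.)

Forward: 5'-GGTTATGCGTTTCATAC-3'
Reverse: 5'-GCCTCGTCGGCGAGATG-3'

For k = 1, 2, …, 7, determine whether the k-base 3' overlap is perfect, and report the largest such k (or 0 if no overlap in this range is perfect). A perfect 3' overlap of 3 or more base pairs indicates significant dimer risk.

Longest perfect overlap: 1 complementary base pair; below the dimer-risk threshold (threshold 3).

Last 7 bases (5'→3') — forward …TTCATAC, reverse …CGAGATG.
Reverse complement of the reverse primer's last 7 bases: CATCTCG; its first k bases are the reverse complement of the reverse primer's last k bases, so a perfect k-base overlap needs the forward primer's last k bases to equal them.
Comparing (forward last k vs required): k=1: C vs C ✓; k=2: AC vs CA ✗; k=3: TAC vs CAT ✗; k=4: ATAC vs CATC ✗; k=5: CATAC vs CATCT ✗; k=6: TCATAC vs CATCTC ✗; k=7: TTCATAC vs CATCTCG ✗.
Only k = 1 is perfect, so the longest perfect 3' overlap is 1.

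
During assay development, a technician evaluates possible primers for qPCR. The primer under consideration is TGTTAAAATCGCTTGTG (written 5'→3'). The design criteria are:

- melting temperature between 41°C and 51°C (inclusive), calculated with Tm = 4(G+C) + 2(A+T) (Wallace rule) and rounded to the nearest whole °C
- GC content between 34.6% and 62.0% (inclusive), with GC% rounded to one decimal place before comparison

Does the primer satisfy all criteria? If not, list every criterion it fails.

Meets all criteria.

Base counts: A=4, T=7, G=4, C=2 (length 17).
Tm: Tm = 2·11 + 4·6 = 46°C ✓
GC content: GC 6/17 = 35.3% ✓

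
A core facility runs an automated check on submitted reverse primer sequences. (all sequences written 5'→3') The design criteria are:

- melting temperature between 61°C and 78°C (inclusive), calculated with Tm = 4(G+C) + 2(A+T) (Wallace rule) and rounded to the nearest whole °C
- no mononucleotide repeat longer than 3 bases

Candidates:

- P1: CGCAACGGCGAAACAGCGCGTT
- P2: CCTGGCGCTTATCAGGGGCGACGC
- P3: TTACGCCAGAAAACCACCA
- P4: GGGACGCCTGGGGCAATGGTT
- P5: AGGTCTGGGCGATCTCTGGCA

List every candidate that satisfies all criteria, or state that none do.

P1 (22 nt, A=6 T=2 G=7 C=7): Tm = 2·8 + 4·14 = 72°C ✓; longest run = 3 ✓ — passes.
P2 (24 nt, A=3 T=4 G=9 C=8): Tm = 2·7 + 4·17 = 82°C, outside 61–78°C ✗; longest run = 4, exceeds 3 ✗ — fails.
P3 (19 nt, A=8 T=2 G=2 C=7): Tm = 2·10 + 4·9 = 56°C, outside 61–78°C ✗; longest run = 4, exceeds 3 ✗ — fails.
P4 (21 nt, A=3 T=4 G=10 C=4): Tm = 2·7 + 4·14 = 70°C ✓; longest run = 4, exceeds 3 ✗ — fails.
P5 (21 nt, A=3 T=5 G=8 C=5): Tm = 2·8 + 4·13 = 68°C ✓; longest run = 3 ✓ — passes.

P1 and P5.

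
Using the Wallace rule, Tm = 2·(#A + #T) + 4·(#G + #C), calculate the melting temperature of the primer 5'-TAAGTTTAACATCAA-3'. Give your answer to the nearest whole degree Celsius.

36°C

Base counts: A=7, T=5, G=1, C=2 (length 15).
Tm = 2·(7+5) + 4·(1+2) = 2·12 + 4·3 = 24 + 12 = 36°C.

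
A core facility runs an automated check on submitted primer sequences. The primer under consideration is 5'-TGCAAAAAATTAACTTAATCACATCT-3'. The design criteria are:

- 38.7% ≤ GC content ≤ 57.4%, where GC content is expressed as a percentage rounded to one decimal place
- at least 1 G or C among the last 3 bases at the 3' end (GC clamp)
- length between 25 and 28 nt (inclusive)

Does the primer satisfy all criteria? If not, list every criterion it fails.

Base counts: A=12, T=8, G=1, C=5 (length 26).
GC content: GC 6/26 = 23.1%, outside 38.7–57.4% ✗
GC clamp: 3' end TCT has 1 G/C ✓
length: length 26 ✓

Fails: GC content.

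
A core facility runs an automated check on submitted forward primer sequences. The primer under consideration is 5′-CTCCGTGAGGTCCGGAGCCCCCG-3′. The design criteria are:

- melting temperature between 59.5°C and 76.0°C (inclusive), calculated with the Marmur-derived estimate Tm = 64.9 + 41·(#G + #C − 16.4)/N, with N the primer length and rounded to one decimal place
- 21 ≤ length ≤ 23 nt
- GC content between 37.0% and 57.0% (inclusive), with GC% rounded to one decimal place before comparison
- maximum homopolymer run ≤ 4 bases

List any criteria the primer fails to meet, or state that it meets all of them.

Base counts: A=2, T=3, G=8, C=10 (length 23).
Tm: Tm = 64.9 + 41·(18 − 16.4)/23 = 67.8°C ✓
length: length 23 ✓
GC content: GC 18/23 = 78.3%, outside 37.0–57.0% ✗
homopolymer run: longest run = 5, exceeds 4 ✗

Fails: GC content, homopolymer run.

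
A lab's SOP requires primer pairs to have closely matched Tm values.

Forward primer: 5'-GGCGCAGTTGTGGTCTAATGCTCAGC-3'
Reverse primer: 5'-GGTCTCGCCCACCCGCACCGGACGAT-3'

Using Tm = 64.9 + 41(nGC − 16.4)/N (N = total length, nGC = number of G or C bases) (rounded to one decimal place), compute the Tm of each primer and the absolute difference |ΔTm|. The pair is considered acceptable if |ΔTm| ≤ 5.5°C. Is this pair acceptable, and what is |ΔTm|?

|ΔTm| = 6.3°C; the pair is not acceptable.

Forward: G+C = 15, N = 26 → Tm = 64.9 + 41·(15 − 16.4)/26 = 62.7°C.
Reverse: G+C = 19, N = 26 → Tm = 64.9 + 41·(19 − 16.4)/26 = 69.0°C.
|ΔTm| = |62.7 − 69.0| = 6.3°C, > 5.5°C.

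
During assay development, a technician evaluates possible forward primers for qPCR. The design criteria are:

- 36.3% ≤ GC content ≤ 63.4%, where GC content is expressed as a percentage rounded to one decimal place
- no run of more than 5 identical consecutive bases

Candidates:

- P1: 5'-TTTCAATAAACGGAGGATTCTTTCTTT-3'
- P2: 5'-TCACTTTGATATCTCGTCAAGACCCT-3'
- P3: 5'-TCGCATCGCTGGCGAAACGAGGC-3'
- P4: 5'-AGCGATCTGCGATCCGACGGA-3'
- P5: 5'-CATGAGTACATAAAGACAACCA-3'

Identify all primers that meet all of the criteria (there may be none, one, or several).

P1 (27 nt, A=7 T=12 G=4 C=4): GC 8/27 = 29.6%, outside 36.3–63.4% ✗; longest run = 3 ✓ — fails.
P2 (26 nt, A=6 T=9 G=3 C=8): GC 11/26 = 42.3% ✓; longest run = 3 ✓ — passes.
P3 (23 nt, A=5 T=3 G=8 C=7): GC 15/23 = 65.2%, outside 36.3–63.4% ✗; longest run = 3 ✓ — fails.
P4 (21 nt, A=5 T=3 G=7 C=6): GC 13/21 = 61.9% ✓; longest run = 2 ✓ — passes.
P5 (22 nt, A=11 T=3 G=3 C=5): GC 8/22 = 36.4% ✓; longest run = 3 ✓ — passes.

P2, P4 and P5.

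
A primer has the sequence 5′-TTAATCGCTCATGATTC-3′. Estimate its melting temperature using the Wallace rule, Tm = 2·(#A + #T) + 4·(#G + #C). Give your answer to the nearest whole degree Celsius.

46°C

Base counts: A=4, T=7, G=2, C=4 (length 17).
Tm = 2·(4+7) + 4·(2+4) = 2·11 + 4·6 = 22 + 24 = 46°C.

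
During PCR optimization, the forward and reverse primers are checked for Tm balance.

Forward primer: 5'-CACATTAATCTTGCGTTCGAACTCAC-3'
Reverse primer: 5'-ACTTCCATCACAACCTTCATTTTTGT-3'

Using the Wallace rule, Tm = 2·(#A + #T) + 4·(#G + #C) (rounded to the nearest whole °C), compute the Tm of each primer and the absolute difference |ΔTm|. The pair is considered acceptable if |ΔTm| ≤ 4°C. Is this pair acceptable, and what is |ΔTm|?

|ΔTm| = 4°C; the pair is acceptable.

Forward: A=7 T=8 G=3 C=8 → Tm = 2·15 + 4·11 = 74°C.
Reverse: A=6 T=11 G=1 C=8 → Tm = 2·17 + 4·9 = 70°C.
|ΔTm| = |74 − 70| = 4°C, ≤ 4°C.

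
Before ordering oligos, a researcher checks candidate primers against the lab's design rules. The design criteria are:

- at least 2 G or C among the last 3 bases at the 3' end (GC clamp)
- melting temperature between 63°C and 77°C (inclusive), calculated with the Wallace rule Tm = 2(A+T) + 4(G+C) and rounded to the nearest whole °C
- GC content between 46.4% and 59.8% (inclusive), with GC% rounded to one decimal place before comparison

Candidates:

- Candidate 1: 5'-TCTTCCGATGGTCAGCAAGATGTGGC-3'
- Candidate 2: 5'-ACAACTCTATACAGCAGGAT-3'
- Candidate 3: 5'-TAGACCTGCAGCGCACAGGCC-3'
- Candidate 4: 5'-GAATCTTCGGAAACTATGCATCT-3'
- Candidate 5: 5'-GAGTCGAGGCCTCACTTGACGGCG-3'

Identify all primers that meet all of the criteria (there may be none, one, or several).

None of the candidates satisfy all criteria.

Candidate 1 (26 nt, A=5 T=7 G=8 C=6): 3' end GGC has 3 G/C ✓; Tm = 2·12 + 4·14 = 80°C, outside 63–77°C ✗; GC 14/26 = 53.8% ✓ — fails.
Candidate 2 (20 nt, A=8 T=4 G=3 C=5): 3' end GAT has 1 G/C, need ≥2 ✗; Tm = 2·12 + 4·8 = 56°C, outside 63–77°C ✗; GC 8/20 = 40.0%, outside 46.4–59.8% ✗ — fails.
Candidate 3 (21 nt, A=5 T=2 G=6 C=8): 3' end GCC has 3 G/C ✓; Tm = 2·7 + 4·14 = 70°C ✓; GC 14/21 = 66.7%, outside 46.4–59.8% ✗ — fails.
Candidate 4 (23 nt, A=7 T=7 G=4 C=5): 3' end TCT has 1 G/C, need ≥2 ✗; Tm = 2·14 + 4·9 = 64°C ✓; GC 9/23 = 39.1%, outside 46.4–59.8% ✗ — fails.
Candidate 5 (24 nt, A=4 T=4 G=9 C=7): 3' end GCG has 3 G/C ✓; Tm = 2·8 + 4·16 = 80°C, outside 63–77°C ✗; GC 16/24 = 66.7%, outside 46.4–59.8% ✗ — fails.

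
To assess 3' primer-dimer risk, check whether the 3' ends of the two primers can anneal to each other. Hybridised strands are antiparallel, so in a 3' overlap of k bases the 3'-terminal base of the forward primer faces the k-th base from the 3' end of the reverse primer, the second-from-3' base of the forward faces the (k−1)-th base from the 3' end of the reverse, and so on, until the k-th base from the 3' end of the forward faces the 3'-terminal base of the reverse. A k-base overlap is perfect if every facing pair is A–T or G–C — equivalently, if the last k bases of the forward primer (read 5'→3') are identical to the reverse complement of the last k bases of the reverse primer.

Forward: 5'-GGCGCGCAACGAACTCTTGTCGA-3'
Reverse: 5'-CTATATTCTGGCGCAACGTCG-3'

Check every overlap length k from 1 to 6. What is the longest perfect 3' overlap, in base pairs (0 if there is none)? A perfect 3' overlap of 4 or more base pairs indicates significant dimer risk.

Longest perfect overlap: 3 complementary base pairs; below the dimer-risk threshold (threshold 4).

Last 6 bases (5'→3') — forward …TGTCGA, reverse …ACGTCG.
Reverse complement of the reverse primer's last 6 bases: CGACGT; its first k bases are the reverse complement of the reverse primer's last k bases, so a perfect k-base overlap needs the forward primer's last k bases to equal them.
Comparing (forward last k vs required): k=1: A vs C ✗; k=2: GA vs CG ✗; k=3: CGA vs CGA ✓; k=4: TCGA vs CGAC ✗; k=5: GTCGA vs CGACG ✗; k=6: TGTCGA vs CGACGT ✗.
Only k = 3 is perfect, so the longest perfect 3' overlap is 3.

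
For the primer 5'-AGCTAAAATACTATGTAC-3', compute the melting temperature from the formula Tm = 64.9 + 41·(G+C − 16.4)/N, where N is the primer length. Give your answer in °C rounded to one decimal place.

38.9°C

Base counts: A=8, T=5, G=2, C=3; G+C = 5, N = 18.
Tm = 64.9 + 41·(5 − 16.4)/18 = 64.9 + -467.40/18 = 38.9°C.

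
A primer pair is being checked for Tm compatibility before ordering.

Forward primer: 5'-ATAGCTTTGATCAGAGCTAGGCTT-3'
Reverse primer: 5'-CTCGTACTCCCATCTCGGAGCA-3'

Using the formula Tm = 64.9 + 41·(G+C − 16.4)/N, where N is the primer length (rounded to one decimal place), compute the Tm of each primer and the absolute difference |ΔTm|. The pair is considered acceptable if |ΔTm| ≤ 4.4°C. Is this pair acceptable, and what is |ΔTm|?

Forward: G+C = 10, N = 24 → Tm = 64.9 + 41·(10 − 16.4)/24 = 54.0°C.
Reverse: G+C = 13, N = 22 → Tm = 64.9 + 41·(13 − 16.4)/22 = 58.6°C.
|ΔTm| = |54.0 − 58.6| = 4.6°C, > 4.4°C.

|ΔTm| = 4.6°C; the pair is not acceptable.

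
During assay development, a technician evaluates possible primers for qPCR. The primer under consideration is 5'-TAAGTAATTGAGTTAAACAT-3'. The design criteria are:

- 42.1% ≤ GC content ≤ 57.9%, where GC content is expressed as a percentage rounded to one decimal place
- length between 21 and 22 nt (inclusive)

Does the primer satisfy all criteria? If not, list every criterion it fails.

Base counts: A=9, T=7, G=3, C=1 (length 20).
GC content: GC 4/20 = 20.0%, outside 42.1–57.9% ✗
length: length 20, outside 21–22 ✗

Fails: GC content, length.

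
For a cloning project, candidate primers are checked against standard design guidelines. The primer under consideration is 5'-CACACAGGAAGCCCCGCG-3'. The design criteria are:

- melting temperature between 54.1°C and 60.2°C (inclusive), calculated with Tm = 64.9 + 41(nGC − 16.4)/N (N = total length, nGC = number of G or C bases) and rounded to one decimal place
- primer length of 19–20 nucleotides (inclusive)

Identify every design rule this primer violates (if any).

Base counts: A=5, T=0, G=5, C=8 (length 18).
Tm: Tm = 64.9 + 41·(13 − 16.4)/18 = 57.2°C ✓
length: length 18, outside 19–20 ✗

Fails: length.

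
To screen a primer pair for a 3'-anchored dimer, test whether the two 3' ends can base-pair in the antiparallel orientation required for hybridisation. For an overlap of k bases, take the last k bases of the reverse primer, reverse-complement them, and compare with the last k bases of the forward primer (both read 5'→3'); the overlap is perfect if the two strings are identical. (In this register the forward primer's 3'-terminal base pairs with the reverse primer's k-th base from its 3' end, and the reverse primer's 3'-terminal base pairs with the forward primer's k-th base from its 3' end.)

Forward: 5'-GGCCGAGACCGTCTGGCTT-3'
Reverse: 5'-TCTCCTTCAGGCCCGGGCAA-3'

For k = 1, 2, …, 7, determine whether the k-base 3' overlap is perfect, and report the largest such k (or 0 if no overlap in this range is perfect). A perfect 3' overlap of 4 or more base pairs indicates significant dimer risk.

Longest perfect overlap: 2 complementary base pairs; below the dimer-risk threshold (threshold 4).

Last 7 bases (5'→3') — forward …CTGGCTT, reverse …CGGGCAA.
Reverse complement of the reverse primer's last 7 bases: TTGCCCG; its first k bases are the reverse complement of the reverse primer's last k bases, so a perfect k-base overlap needs the forward primer's last k bases to equal them.
Comparing (forward last k vs required): k=1: T vs T ✓; k=2: TT vs TT ✓; k=3: CTT vs TTG ✗; k=4: GCTT vs TTGC ✗; k=5: GGCTT vs TTGCC ✗; k=6: TGGCTT vs TTGCCC ✗; k=7: CTGGCTT vs TTGCCCG ✗.
Perfect overlaps at k = 1, 2; the largest is 2.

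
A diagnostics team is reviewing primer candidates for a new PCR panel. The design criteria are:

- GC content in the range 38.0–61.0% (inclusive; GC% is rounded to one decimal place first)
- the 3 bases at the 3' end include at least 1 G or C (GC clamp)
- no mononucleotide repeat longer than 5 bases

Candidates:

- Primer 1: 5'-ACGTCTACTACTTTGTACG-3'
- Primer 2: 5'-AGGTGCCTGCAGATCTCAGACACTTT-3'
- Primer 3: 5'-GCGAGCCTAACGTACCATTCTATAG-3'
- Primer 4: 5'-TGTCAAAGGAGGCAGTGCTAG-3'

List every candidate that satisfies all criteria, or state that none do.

Primer 1, Primer 3 and Primer 4.

Primer 1 (19 nt, A=4 T=7 G=3 C=5): GC 8/19 = 42.1% ✓; 3' end ACG has 2 G/C ✓; longest run = 3 ✓ — passes.
Primer 2 (26 nt, A=6 T=7 G=6 C=7): GC 13/26 = 50.0% ✓; 3' end TTT has 0 G/C, need ≥1 ✗; longest run = 3 ✓ — fails.
Primer 3 (25 nt, A=7 T=6 G=5 C=7): GC 12/25 = 48.0% ✓; 3' end TAG has 1 G/C ✓; longest run = 2 ✓ — passes.
Primer 4 (21 nt, A=6 T=4 G=8 C=3): GC 11/21 = 52.4% ✓; 3' end TAG has 1 G/C ✓; longest run = 3 ✓ — passes.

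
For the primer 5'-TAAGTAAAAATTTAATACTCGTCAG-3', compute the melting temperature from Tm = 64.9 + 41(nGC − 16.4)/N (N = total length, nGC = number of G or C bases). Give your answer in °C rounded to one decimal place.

Base counts: A=11, T=8, G=3, C=3; G+C = 6, N = 25.
Tm = 64.9 + 41·(6 − 16.4)/25 = 64.9 + -426.40/25 = 47.8°C.

47.8°C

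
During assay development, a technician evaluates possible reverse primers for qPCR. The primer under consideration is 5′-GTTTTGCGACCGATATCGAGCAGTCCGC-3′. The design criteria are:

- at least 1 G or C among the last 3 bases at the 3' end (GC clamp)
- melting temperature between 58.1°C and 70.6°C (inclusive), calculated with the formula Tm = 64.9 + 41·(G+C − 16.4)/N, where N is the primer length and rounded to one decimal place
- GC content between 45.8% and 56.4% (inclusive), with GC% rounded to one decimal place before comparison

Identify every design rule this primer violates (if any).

Fails: GC content.

Base counts: A=5, T=7, G=8, C=8 (length 28).
GC clamp: 3' end CGC has 3 G/C ✓
Tm: Tm = 64.9 + 41·(16 − 16.4)/28 = 64.3°C ✓
GC content: GC 16/28 = 57.1%, outside 45.8–56.4% ✗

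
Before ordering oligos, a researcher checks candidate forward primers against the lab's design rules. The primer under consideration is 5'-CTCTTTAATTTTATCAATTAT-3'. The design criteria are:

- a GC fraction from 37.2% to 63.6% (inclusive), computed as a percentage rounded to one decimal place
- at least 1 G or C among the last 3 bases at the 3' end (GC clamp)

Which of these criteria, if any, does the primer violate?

Base counts: A=6, T=12, G=0, C=3 (length 21).
GC content: GC 3/21 = 14.3%, outside 37.2–63.6% ✗
GC clamp: 3' end TAT has 0 G/C, need ≥1 ✗

Fails: GC content, GC clamp.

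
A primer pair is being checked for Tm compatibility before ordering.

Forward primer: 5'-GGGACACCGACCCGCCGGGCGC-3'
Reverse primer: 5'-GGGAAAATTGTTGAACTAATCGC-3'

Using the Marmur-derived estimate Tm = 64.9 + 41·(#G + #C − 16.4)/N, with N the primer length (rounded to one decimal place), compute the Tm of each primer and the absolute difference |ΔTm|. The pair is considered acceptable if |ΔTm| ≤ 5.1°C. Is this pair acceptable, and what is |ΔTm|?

Forward: G+C = 19, N = 22 → Tm = 64.9 + 41·(19 − 16.4)/22 = 69.7°C.
Reverse: G+C = 9, N = 23 → Tm = 64.9 + 41·(9 − 16.4)/23 = 51.7°C.
|ΔTm| = |69.7 − 51.7| = 18.0°C, > 5.1°C.

|ΔTm| = 18.0°C; the pair is not acceptable.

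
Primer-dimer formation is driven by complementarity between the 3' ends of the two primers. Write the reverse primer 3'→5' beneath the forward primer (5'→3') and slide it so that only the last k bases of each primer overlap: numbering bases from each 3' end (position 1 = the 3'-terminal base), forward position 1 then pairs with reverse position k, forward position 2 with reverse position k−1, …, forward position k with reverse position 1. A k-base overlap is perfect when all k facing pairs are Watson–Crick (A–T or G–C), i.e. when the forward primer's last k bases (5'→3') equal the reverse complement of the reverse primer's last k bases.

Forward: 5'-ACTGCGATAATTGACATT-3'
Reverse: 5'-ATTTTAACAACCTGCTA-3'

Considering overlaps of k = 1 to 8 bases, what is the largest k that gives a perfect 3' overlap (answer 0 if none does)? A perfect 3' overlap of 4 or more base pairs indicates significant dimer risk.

Longest perfect overlap: 1 complementary base pair; below the dimer-risk threshold (threshold 4).

Last 8 bases (5'→3') — forward …TTGACATT, reverse …ACCTGCTA.
Reverse complement of the reverse primer's last 8 bases: TAGCAGGT; its first k bases are the reverse complement of the reverse primer's last k bases, so a perfect k-base overlap needs the forward primer's last k bases to equal them.
Comparing (forward last k vs required): k=1: T vs T ✓; k=2: TT vs TA ✗; k=3: ATT vs TAG ✗; k=4: CATT vs TAGC ✗; k=5: ACATT vs TAGCA ✗; k=6: GACATT vs TAGCAG ✗; k=7: TGACATT vs TAGCAGG ✗; k=8: TTGACATT vs TAGCAGGT ✗.
Only k = 1 is perfect, so the longest perfect 3' overlap is 1.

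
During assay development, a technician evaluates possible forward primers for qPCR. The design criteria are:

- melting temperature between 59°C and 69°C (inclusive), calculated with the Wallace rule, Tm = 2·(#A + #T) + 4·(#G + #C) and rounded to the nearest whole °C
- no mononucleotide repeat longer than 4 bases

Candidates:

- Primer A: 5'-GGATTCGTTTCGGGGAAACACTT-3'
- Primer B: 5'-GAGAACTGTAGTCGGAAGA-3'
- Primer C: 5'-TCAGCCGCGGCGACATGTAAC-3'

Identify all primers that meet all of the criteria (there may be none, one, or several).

Primer A and Primer C.

Primer A (23 nt, A=5 T=7 G=7 C=4): Tm = 2·12 + 4·11 = 68°C ✓; longest run = 4 ✓ — passes.
Primer B (19 nt, A=7 T=3 G=7 C=2): Tm = 2·10 + 4·9 = 56°C, outside 59–69°C ✗; longest run = 2 ✓ — fails.
Primer C (21 nt, A=5 T=3 G=6 C=7): Tm = 2·8 + 4·13 = 68°C ✓; longest run = 2 ✓ — passes.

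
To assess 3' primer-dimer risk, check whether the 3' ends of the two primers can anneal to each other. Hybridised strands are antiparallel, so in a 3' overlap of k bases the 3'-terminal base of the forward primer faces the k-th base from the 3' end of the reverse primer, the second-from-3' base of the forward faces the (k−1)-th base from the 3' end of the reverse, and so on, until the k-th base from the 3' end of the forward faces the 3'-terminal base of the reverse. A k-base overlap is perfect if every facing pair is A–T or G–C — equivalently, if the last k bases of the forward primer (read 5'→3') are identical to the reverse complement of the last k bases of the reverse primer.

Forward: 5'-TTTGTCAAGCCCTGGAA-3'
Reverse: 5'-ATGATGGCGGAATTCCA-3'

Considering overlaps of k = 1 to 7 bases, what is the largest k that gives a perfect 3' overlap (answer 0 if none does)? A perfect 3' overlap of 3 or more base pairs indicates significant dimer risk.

Last 7 bases (5'→3') — forward …CCTGGAA, reverse …AATTCCA.
Reverse complement of the reverse primer's last 7 bases: TGGAATT; its first k bases are the reverse complement of the reverse primer's last k bases, so a perfect k-base overlap needs the forward primer's last k bases to equal them.
Comparing (forward last k vs required): k=1: A vs T ✗; k=2: AA vs TG ✗; k=3: GAA vs TGG ✗; k=4: GGAA vs TGGA ✗; k=5: TGGAA vs TGGAA ✓; k=6: CTGGAA vs TGGAAT ✗; k=7: CCTGGAA vs TGGAATT ✗.
Only k = 5 is perfect, so the longest perfect 3' overlap is 5.

Longest perfect overlap: 5 complementary base pairs; significant dimer risk (threshold 3).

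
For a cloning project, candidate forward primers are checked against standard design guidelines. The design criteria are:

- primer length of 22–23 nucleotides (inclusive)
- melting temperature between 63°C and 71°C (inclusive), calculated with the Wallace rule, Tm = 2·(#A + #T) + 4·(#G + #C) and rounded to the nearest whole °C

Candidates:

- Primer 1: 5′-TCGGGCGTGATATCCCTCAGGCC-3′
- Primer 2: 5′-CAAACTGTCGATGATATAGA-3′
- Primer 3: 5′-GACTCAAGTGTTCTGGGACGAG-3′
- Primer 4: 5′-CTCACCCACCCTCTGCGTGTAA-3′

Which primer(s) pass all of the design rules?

Primer 1 (23 nt, A=3 T=5 G=7 C=8): length 23 ✓; Tm = 2·8 + 4·15 = 76°C, outside 63–71°C ✗ — fails.
Primer 2 (20 nt, A=8 T=5 G=4 C=3): length 20, outside 22–23 ✗; Tm = 2·13 + 4·7 = 54°C, outside 63–71°C ✗ — fails.
Primer 3 (22 nt, A=5 T=5 G=8 C=4): length 22 ✓; Tm = 2·10 + 4·12 = 68°C ✓ — passes.
Primer 4 (22 nt, A=4 T=5 G=3 C=10): length 22 ✓; Tm = 2·9 + 4·13 = 70°C ✓ — passes.

Primer 3 and Primer 4.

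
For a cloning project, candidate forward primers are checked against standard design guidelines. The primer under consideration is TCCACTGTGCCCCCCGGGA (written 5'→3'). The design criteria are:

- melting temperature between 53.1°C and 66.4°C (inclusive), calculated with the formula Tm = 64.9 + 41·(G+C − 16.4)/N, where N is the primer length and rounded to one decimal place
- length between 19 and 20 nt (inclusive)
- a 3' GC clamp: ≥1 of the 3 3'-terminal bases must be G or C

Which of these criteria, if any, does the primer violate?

Base counts: A=2, T=3, G=5, C=9 (length 19).
Tm: Tm = 64.9 + 41·(14 − 16.4)/19 = 59.7°C ✓
length: length 19 ✓
GC clamp: 3' end GGA has 2 G/C ✓

Meets all criteria.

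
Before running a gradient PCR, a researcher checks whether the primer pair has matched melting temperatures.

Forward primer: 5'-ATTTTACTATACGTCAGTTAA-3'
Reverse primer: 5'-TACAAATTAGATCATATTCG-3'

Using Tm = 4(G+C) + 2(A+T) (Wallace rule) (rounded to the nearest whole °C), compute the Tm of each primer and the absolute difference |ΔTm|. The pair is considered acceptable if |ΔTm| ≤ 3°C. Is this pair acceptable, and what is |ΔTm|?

|ΔTm| = 2°C; the pair is acceptable.

Forward: A=7 T=9 G=2 C=3 → Tm = 2·16 + 4·5 = 52°C.
Reverse: A=8 T=7 G=2 C=3 → Tm = 2·15 + 4·5 = 50°C.
|ΔTm| = |52 − 50| = 2°C, ≤ 3°C.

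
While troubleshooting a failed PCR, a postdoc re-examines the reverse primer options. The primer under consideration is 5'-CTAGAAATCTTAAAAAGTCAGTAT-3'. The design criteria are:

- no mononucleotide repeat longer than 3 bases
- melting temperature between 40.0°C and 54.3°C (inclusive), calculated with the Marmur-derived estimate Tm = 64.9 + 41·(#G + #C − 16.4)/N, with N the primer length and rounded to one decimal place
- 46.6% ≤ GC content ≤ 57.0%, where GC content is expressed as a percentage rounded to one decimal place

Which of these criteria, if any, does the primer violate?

Base counts: A=11, T=7, G=3, C=3 (length 24).
homopolymer run: longest run = 5, exceeds 3 ✗
Tm: Tm = 64.9 + 41·(6 − 16.4)/24 = 47.1°C ✓
GC content: GC 6/24 = 25.0%, outside 46.6–57.0% ✗

Fails: homopolymer run, GC content.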